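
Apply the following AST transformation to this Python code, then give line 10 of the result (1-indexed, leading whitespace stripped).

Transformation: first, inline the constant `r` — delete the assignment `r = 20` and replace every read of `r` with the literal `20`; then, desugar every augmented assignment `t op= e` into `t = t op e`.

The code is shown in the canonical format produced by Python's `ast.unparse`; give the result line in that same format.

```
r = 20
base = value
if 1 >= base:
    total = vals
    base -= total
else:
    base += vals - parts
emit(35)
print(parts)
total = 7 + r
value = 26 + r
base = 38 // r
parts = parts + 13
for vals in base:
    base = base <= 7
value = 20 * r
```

Transformed code:
base = value
if 1 >= base:
    total = vals
    base = base - total
else:
    base = base + (vals - parts)
emit(35)
print(parts)
total = 7 + 20
value = 26 + 20
base = 38 // 20
parts = parts + 13
for vals in base:
    base = base <= 7
value = 20 * 20

value = 26 + 20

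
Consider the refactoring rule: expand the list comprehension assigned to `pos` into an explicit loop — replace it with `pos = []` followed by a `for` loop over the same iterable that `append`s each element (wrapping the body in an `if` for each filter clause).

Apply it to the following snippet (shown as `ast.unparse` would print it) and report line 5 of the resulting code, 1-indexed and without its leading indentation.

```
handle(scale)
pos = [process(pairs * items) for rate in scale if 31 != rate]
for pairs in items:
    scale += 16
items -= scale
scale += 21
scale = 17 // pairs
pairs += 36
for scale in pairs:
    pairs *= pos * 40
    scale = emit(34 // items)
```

pos.append(process(pairs * items))

Transformed code:
handle(scale)
pos = []
for rate in scale:
    if 31 != rate:
        pos.append(process(pairs * items))
for pairs in items:
    scale += 16
items -= scale
scale += 21
scale = 17 // pairs
pairs += 36
for scale in pairs:
    pairs *= pos * 40
    scale = emit(34 // items)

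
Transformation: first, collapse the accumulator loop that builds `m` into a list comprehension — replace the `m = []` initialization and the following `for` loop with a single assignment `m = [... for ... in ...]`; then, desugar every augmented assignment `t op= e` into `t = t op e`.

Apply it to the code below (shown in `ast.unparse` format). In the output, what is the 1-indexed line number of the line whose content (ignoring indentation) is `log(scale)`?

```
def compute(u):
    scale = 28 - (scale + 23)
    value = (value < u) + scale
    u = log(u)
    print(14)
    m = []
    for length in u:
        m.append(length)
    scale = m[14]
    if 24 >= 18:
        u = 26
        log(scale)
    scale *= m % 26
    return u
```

Transformed code:
def compute(u):
    scale = 28 - (scale + 23)
    value = (value < u) + scale
    u = log(u)
    print(14)
    m = [length for length in u]
    scale = m[14]
    if 24 >= 18:
        u = 26
        log(scale)
    scale = scale * (m % 26)
    return u

10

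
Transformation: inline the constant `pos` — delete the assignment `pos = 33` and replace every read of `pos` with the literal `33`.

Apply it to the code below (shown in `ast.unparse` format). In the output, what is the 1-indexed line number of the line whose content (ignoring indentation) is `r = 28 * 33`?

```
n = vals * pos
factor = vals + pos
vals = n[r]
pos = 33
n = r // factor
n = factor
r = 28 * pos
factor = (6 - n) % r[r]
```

Transformed code:
n = vals * 33
factor = vals + 33
vals = n[r]
n = r // factor
n = factor
r = 28 * 33
factor = (6 - n) % r[r]

6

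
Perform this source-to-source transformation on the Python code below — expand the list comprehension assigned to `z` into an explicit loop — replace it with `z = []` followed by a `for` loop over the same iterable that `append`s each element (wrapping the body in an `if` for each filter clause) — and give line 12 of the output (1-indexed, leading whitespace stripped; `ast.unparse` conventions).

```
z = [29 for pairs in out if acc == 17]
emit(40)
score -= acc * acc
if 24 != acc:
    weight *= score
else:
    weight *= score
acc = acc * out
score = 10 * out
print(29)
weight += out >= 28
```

score = 10 * out

Transformed code:
z = []
for pairs in out:
    if acc == 17:
        z.append(29)
emit(40)
score -= acc * acc
if 24 != acc:
    weight *= score
else:
    weight *= score
acc = acc * out
score = 10 * out
print(29)
weight += out >= 28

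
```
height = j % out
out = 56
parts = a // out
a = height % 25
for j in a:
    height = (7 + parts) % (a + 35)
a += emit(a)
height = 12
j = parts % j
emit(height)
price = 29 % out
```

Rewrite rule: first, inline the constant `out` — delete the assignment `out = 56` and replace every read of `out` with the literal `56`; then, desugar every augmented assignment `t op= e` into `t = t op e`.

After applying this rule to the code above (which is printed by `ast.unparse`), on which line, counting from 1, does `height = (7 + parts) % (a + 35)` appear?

5

Transformed code:
height = j % 56
parts = a // 56
a = height % 25
for j in a:
    height = (7 + parts) % (a + 35)
a = a + emit(a)
height = 12
j = parts % j
emit(height)
price = 29 % 56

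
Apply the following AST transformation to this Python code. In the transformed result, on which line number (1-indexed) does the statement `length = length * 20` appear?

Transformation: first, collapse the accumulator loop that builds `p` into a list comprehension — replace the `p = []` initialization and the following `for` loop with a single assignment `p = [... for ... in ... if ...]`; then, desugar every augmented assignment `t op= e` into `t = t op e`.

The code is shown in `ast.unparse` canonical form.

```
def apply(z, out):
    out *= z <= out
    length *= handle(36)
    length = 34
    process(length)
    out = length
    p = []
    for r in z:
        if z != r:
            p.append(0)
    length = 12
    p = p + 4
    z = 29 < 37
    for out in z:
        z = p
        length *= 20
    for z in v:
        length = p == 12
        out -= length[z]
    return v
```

Transformed code:
def apply(z, out):
    out = out * (z <= out)
    length = length * handle(36)
    length = 34
    process(length)
    out = length
    p = [0 for r in z if z != r]
    length = 12
    p = p + 4
    z = 29 < 37
    for out in z:
        z = p
        length = length * 20
    for z in v:
        length = p == 12
        out = out - length[z]
    return v

13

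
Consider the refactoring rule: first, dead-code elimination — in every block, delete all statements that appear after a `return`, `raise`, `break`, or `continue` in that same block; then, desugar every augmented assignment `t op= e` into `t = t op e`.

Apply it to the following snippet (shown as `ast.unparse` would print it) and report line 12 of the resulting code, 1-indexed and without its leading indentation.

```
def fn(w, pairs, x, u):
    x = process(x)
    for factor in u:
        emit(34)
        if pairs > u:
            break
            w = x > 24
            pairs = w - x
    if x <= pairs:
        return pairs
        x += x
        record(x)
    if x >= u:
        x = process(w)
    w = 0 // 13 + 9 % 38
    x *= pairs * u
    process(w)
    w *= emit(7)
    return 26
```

Transformed code:
def fn(w, pairs, x, u):
    x = process(x)
    for factor in u:
        emit(34)
        if pairs > u:
            break
    if x <= pairs:
        return pairs
    if x >= u:
        x = process(w)
    w = 0 // 13 + 9 % 38
    x = x * (pairs * u)
    process(w)
    w = w * emit(7)
    return 26

x = x * (pairs * u)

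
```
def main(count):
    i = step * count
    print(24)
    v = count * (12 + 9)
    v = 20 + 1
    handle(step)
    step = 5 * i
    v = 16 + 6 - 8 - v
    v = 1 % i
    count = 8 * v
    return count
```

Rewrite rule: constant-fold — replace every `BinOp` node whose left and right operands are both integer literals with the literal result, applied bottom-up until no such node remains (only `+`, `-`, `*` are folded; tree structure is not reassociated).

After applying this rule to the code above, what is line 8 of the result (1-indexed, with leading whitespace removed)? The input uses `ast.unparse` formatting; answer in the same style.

v = 14 - v

Transformed code:
def main(count):
    i = step * count
    print(24)
    v = count * 21
    v = 21
    handle(step)
    step = 5 * i
    v = 14 - v
    v = 1 % i
    count = 8 * v
    return count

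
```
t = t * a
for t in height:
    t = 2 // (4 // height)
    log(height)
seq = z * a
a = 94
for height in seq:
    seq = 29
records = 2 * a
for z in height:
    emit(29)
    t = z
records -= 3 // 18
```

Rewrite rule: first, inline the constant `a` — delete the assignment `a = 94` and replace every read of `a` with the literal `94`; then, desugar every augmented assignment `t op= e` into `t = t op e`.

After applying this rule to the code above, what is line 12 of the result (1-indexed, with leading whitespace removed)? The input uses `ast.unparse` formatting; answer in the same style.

Transformed code:
t = t * 94
for t in height:
    t = 2 // (4 // height)
    log(height)
seq = z * 94
for height in seq:
    seq = 29
records = 2 * 94
for z in height:
    emit(29)
    t = z
records = records - 3 // 18

records = records - 3 // 18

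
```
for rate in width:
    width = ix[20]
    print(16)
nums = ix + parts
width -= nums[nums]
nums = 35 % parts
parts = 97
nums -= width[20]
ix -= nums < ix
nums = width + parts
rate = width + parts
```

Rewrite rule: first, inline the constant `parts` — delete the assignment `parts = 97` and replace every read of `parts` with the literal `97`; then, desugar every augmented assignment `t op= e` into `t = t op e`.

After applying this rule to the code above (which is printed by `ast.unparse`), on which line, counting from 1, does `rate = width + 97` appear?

Transformed code:
for rate in width:
    width = ix[20]
    print(16)
nums = ix + 97
width = width - nums[nums]
nums = 35 % 97
nums = nums - width[20]
ix = ix - (nums < ix)
nums = width + 97
rate = width + 97

10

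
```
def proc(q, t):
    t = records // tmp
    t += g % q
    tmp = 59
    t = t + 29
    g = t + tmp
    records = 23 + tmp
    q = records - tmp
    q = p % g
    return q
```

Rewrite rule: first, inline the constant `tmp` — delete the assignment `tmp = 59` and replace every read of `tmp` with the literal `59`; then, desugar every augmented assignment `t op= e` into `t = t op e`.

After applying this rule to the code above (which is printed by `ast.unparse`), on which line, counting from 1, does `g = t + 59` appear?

5

Transformed code:
def proc(q, t):
    t = records // 59
    t = t + g % q
    t = t + 29
    g = t + 59
    records = 23 + 59
    q = records - 59
    q = p % g
    return q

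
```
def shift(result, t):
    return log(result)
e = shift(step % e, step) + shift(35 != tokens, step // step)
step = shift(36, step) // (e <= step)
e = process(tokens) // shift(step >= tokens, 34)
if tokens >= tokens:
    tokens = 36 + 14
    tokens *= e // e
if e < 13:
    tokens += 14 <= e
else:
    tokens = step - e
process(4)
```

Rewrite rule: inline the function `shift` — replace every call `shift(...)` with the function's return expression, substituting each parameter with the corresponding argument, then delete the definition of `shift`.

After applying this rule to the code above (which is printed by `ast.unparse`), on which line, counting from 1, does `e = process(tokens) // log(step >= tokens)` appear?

3

Transformed code:
e = log(step % e) + log(35 != tokens)
step = log(36) // (e <= step)
e = process(tokens) // log(step >= tokens)
if tokens >= tokens:
    tokens = 36 + 14
    tokens *= e // e
if e < 13:
    tokens += 14 <= e
else:
    tokens = step - e
process(4)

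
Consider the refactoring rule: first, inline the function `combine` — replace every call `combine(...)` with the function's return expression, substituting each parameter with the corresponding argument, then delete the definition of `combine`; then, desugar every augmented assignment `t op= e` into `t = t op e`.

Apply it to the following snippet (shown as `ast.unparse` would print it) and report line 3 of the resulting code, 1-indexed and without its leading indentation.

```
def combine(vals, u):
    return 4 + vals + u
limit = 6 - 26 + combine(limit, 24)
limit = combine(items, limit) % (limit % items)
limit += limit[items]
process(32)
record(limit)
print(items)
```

limit = limit + limit[items]

Transformed code:
limit = 6 - 26 + (4 + limit + 24)
limit = (4 + items + limit) % (limit % items)
limit = limit + limit[items]
process(32)
record(limit)
print(items)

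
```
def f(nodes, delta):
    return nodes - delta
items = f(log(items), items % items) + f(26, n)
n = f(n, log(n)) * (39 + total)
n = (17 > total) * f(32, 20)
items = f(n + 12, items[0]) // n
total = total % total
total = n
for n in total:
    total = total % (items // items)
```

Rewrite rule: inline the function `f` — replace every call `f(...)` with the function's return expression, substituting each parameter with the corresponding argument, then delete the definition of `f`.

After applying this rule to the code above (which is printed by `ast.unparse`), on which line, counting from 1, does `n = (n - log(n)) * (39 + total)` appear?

2

Transformed code:
items = log(items) - items % items + (26 - n)
n = (n - log(n)) * (39 + total)
n = (17 > total) * (32 - 20)
items = (n + 12 - items[0]) // n
total = total % total
total = n
for n in total:
    total = total % (items // items)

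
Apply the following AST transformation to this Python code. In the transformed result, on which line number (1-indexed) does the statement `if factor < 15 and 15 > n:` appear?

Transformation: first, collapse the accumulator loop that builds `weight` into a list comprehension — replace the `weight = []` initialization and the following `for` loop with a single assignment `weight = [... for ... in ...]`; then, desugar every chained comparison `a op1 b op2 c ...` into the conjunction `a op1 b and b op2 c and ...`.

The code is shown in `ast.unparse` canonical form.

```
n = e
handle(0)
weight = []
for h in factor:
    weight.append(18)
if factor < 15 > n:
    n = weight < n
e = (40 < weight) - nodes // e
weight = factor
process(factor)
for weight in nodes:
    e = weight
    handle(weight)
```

Transformed code:
n = e
handle(0)
weight = [18 for h in factor]
if factor < 15 and 15 > n:
    n = weight < n
e = (40 < weight) - nodes // e
weight = factor
process(factor)
for weight in nodes:
    e = weight
    handle(weight)

4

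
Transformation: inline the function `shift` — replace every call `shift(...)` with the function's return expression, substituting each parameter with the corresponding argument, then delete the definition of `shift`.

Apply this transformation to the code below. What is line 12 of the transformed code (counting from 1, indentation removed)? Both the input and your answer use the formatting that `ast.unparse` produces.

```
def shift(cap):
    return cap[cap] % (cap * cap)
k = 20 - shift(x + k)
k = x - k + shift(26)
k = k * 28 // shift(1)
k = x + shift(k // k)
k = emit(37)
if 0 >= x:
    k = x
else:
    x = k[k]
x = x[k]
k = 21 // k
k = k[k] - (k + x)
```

Transformed code:
k = 20 - (x + k)[x + k] % ((x + k) * (x + k))
k = x - k + 26[26] % (26 * 26)
k = k * 28 // (1[1] % (1 * 1))
k = x + (k // k)[k // k] % (k // k * (k // k))
k = emit(37)
if 0 >= x:
    k = x
else:
    x = k[k]
x = x[k]
k = 21 // k
k = k[k] - (k + x)

k = k[k] - (k + x)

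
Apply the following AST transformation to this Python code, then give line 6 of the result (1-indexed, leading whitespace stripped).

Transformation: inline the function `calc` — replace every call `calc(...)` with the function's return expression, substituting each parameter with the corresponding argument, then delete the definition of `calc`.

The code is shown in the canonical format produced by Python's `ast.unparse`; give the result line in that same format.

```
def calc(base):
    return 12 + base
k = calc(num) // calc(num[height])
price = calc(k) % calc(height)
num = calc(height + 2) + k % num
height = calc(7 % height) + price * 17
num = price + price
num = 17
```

Transformed code:
k = (12 + num) // (12 + num[height])
price = (12 + k) % (12 + height)
num = 12 + (height + 2) + k % num
height = 12 + 7 % height + price * 17
num = price + price
num = 17

num = 17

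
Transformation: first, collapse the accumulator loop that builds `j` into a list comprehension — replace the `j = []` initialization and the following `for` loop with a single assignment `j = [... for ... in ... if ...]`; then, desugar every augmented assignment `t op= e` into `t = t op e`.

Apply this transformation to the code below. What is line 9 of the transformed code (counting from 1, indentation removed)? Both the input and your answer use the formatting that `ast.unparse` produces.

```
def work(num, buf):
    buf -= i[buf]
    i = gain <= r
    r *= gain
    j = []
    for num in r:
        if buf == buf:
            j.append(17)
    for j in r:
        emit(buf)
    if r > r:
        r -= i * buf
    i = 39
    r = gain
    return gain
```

r = r - i * buf

Transformed code:
def work(num, buf):
    buf = buf - i[buf]
    i = gain <= r
    r = r * gain
    j = [17 for num in r if buf == buf]
    for j in r:
        emit(buf)
    if r > r:
        r = r - i * buf
    i = 39
    r = gain
    return gain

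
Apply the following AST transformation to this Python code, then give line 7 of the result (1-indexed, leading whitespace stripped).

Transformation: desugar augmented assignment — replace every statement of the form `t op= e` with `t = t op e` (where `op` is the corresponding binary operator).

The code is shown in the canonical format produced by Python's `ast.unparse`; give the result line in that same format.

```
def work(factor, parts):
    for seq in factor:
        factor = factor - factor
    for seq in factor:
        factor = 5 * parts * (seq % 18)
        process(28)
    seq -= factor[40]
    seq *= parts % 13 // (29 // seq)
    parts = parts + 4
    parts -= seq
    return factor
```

Transformed code:
def work(factor, parts):
    for seq in factor:
        factor = factor - factor
    for seq in factor:
        factor = 5 * parts * (seq % 18)
        process(28)
    seq = seq - factor[40]
    seq = seq * (parts % 13 // (29 // seq))
    parts = parts + 4
    parts = parts - seq
    return factor

seq = seq - factor[40]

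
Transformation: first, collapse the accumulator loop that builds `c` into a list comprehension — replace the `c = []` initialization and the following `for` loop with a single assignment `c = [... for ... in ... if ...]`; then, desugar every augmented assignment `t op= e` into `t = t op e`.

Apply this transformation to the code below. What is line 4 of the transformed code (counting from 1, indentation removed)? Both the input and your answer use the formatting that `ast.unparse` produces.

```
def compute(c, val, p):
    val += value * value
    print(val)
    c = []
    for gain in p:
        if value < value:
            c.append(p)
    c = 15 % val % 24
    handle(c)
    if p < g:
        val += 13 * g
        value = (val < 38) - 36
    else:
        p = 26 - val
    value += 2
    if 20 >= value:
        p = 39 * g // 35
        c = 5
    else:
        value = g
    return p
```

Transformed code:
def compute(c, val, p):
    val = val + value * value
    print(val)
    c = [p for gain in p if value < value]
    c = 15 % val % 24
    handle(c)
    if p < g:
        val = val + 13 * g
        value = (val < 38) - 36
    else:
        p = 26 - val
    value = value + 2
    if 20 >= value:
        p = 39 * g // 35
        c = 5
    else:
        value = g
    return p

c = [p for gain in p if value < value]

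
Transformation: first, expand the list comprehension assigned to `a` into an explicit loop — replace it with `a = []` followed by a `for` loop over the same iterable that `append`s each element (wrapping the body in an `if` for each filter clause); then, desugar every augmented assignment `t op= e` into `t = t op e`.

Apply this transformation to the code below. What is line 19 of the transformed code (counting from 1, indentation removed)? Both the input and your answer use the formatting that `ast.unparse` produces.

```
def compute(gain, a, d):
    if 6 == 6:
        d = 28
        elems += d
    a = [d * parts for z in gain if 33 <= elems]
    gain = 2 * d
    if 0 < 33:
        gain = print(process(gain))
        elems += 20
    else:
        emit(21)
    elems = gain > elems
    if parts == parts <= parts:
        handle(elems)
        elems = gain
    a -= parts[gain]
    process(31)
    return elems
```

Transformed code:
def compute(gain, a, d):
    if 6 == 6:
        d = 28
        elems = elems + d
    a = []
    for z in gain:
        if 33 <= elems:
            a.append(d * parts)
    gain = 2 * d
    if 0 < 33:
        gain = print(process(gain))
        elems = elems + 20
    else:
        emit(21)
    elems = gain > elems
    if parts == parts <= parts:
        handle(elems)
        elems = gain
    a = a - parts[gain]
    process(31)
    return elems

a = a - parts[gain]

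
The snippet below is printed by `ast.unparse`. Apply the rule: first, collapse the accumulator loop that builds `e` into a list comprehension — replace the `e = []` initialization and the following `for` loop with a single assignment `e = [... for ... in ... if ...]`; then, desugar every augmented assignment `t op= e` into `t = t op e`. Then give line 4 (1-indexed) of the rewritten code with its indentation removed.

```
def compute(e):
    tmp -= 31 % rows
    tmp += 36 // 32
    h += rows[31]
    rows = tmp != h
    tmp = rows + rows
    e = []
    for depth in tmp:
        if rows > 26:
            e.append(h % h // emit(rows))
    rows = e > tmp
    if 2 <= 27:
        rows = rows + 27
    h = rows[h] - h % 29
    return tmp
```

h = h + rows[31]

Transformed code:
def compute(e):
    tmp = tmp - 31 % rows
    tmp = tmp + 36 // 32
    h = h + rows[31]
    rows = tmp != h
    tmp = rows + rows
    e = [h % h // emit(rows) for depth in tmp if rows > 26]
    rows = e > tmp
    if 2 <= 27:
        rows = rows + 27
    h = rows[h] - h % 29
    return tmp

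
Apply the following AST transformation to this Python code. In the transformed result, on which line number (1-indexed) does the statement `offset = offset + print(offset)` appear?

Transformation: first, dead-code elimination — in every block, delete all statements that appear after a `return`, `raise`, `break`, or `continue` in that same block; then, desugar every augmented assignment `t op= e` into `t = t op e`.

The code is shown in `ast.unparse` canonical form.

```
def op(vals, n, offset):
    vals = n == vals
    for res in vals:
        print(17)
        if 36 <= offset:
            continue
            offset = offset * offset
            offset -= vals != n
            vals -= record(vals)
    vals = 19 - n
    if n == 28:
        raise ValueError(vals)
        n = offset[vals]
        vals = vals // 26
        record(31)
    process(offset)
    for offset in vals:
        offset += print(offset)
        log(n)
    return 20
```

12

Transformed code:
def op(vals, n, offset):
    vals = n == vals
    for res in vals:
        print(17)
        if 36 <= offset:
            continue
    vals = 19 - n
    if n == 28:
        raise ValueError(vals)
    process(offset)
    for offset in vals:
        offset = offset + print(offset)
        log(n)
    return 20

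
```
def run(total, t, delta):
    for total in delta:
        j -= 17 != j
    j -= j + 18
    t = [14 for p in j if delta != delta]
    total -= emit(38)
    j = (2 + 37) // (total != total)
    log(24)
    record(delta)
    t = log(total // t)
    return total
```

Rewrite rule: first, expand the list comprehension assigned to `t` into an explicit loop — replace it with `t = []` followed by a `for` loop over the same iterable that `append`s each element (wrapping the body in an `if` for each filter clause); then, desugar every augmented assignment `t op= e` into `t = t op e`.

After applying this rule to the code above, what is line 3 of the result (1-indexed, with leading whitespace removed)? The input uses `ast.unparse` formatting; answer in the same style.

Transformed code:
def run(total, t, delta):
    for total in delta:
        j = j - (17 != j)
    j = j - (j + 18)
    t = []
    for p in j:
        if delta != delta:
            t.append(14)
    total = total - emit(38)
    j = (2 + 37) // (total != total)
    log(24)
    record(delta)
    t = log(total // t)
    return total

j = j - (17 != j)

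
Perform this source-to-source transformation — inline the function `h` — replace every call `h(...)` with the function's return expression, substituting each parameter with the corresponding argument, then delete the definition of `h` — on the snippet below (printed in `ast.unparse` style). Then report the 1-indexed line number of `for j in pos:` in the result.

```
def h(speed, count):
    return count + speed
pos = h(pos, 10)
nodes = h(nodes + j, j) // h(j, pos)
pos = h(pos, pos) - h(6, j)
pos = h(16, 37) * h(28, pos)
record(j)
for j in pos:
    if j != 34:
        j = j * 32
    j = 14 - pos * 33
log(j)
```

Transformed code:
pos = 10 + pos
nodes = (j + (nodes + j)) // (pos + j)
pos = pos + pos - (j + 6)
pos = (37 + 16) * (pos + 28)
record(j)
for j in pos:
    if j != 34:
        j = j * 32
    j = 14 - pos * 33
log(j)

6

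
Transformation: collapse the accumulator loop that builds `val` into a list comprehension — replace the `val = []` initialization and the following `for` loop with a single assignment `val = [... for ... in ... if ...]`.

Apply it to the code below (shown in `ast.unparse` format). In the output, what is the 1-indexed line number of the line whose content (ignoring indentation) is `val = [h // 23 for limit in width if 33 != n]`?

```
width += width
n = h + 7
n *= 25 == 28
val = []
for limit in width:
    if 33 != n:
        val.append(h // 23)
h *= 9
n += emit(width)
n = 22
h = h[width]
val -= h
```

Transformed code:
width += width
n = h + 7
n *= 25 == 28
val = [h // 23 for limit in width if 33 != n]
h *= 9
n += emit(width)
n = 22
h = h[width]
val -= h

4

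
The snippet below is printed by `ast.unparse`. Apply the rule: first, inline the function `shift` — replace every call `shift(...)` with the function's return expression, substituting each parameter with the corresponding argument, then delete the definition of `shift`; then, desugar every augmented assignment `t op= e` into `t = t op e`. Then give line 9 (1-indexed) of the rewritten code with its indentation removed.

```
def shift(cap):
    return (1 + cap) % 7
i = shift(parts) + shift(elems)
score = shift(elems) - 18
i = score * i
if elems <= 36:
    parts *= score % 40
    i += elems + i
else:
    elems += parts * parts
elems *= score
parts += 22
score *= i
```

elems = elems * score

Transformed code:
i = (1 + parts) % 7 + (1 + elems) % 7
score = (1 + elems) % 7 - 18
i = score * i
if elems <= 36:
    parts = parts * (score % 40)
    i = i + (elems + i)
else:
    elems = elems + parts * parts
elems = elems * score
parts = parts + 22
score = score * i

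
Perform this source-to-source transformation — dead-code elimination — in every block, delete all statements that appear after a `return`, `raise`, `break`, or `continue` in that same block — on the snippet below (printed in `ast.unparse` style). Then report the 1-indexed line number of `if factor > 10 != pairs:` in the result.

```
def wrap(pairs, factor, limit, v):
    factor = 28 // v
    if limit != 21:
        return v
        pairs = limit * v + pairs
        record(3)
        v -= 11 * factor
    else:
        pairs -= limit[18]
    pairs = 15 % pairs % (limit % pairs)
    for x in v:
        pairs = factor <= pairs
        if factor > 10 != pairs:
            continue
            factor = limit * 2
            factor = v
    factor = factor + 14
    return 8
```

Transformed code:
def wrap(pairs, factor, limit, v):
    factor = 28 // v
    if limit != 21:
        return v
    else:
        pairs -= limit[18]
    pairs = 15 % pairs % (limit % pairs)
    for x in v:
        pairs = factor <= pairs
        if factor > 10 != pairs:
            continue
    factor = factor + 14
    return 8

10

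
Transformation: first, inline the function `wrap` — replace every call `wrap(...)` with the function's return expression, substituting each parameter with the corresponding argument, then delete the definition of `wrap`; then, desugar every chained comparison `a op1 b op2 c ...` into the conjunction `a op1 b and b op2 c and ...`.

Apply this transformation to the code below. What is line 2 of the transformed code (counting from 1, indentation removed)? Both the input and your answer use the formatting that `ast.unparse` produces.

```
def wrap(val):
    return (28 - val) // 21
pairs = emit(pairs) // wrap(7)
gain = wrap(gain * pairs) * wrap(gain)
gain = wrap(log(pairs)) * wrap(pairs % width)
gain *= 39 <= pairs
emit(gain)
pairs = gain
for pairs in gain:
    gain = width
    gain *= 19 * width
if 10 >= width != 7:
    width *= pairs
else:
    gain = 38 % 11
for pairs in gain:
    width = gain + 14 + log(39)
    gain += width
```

Transformed code:
pairs = emit(pairs) // ((28 - 7) // 21)
gain = (28 - gain * pairs) // 21 * ((28 - gain) // 21)
gain = (28 - log(pairs)) // 21 * ((28 - pairs % width) // 21)
gain *= 39 <= pairs
emit(gain)
pairs = gain
for pairs in gain:
    gain = width
    gain *= 19 * width
if 10 >= width and width != 7:
    width *= pairs
else:
    gain = 38 % 11
for pairs in gain:
    width = gain + 14 + log(39)
    gain += width

gain = (28 - gain * pairs) // 21 * ((28 - gain) // 21)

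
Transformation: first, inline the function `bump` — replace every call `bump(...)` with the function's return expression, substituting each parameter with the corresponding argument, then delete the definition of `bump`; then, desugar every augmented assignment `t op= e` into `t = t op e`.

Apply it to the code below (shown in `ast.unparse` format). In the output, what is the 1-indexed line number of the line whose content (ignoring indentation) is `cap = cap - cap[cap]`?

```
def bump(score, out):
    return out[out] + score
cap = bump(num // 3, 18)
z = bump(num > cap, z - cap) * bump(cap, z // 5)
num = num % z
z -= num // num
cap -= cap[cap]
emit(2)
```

5

Transformed code:
cap = 18[18] + num // 3
z = ((z - cap)[z - cap] + (num > cap)) * ((z // 5)[z // 5] + cap)
num = num % z
z = z - num // num
cap = cap - cap[cap]
emit(2)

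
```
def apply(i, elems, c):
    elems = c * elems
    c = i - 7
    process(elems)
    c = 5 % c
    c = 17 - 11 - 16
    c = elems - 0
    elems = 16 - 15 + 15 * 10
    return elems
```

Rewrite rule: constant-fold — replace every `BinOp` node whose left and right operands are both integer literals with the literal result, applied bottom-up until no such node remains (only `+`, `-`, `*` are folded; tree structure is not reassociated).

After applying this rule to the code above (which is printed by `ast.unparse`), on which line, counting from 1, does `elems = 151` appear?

Transformed code:
def apply(i, elems, c):
    elems = c * elems
    c = i - 7
    process(elems)
    c = 5 % c
    c = -10
    c = elems - 0
    elems = 151
    return elems

8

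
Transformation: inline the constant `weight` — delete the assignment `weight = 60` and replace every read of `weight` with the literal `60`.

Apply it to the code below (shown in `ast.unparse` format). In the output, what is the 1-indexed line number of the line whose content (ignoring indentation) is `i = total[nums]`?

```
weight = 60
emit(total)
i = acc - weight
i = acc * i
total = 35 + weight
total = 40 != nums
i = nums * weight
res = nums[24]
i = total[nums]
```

Transformed code:
emit(total)
i = acc - 60
i = acc * i
total = 35 + 60
total = 40 != nums
i = nums * 60
res = nums[24]
i = total[nums]

8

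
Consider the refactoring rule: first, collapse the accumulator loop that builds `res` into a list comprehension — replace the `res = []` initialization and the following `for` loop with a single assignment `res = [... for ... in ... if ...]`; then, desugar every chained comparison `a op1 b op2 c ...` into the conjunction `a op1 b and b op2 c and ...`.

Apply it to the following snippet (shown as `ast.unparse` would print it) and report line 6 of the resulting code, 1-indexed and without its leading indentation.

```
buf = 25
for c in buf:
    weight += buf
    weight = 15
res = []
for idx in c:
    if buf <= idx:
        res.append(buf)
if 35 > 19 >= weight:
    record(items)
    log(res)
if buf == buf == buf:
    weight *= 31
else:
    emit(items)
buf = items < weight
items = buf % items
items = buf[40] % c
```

if 35 > 19 and 19 >= weight:

Transformed code:
buf = 25
for c in buf:
    weight += buf
    weight = 15
res = [buf for idx in c if buf <= idx]
if 35 > 19 and 19 >= weight:
    record(items)
    log(res)
if buf == buf and buf == buf:
    weight *= 31
else:
    emit(items)
buf = items < weight
items = buf % items
items = buf[40] % c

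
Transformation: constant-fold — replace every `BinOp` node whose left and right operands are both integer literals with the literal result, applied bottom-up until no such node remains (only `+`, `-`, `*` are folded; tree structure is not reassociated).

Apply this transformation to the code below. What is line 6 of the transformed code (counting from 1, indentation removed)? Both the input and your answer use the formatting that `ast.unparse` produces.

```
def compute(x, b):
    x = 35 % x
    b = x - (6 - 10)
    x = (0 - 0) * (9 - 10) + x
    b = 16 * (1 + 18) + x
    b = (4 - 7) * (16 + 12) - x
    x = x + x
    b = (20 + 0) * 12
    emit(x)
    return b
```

b = -84 - x

Transformed code:
def compute(x, b):
    x = 35 % x
    b = x - -4
    x = 0 + x
    b = 304 + x
    b = -84 - x
    x = x + x
    b = 240
    emit(x)
    return b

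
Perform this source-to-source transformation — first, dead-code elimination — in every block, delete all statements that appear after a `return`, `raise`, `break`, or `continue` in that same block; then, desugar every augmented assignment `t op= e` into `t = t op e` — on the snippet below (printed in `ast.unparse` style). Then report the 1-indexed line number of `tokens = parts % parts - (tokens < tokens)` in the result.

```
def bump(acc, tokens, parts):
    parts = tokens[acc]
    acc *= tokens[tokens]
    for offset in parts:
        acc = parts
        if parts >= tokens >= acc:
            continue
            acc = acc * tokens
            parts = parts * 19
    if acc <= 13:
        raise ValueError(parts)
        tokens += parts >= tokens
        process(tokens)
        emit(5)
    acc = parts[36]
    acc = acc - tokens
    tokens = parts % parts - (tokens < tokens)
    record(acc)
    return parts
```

Transformed code:
def bump(acc, tokens, parts):
    parts = tokens[acc]
    acc = acc * tokens[tokens]
    for offset in parts:
        acc = parts
        if parts >= tokens >= acc:
            continue
    if acc <= 13:
        raise ValueError(parts)
    acc = parts[36]
    acc = acc - tokens
    tokens = parts % parts - (tokens < tokens)
    record(acc)
    return parts

12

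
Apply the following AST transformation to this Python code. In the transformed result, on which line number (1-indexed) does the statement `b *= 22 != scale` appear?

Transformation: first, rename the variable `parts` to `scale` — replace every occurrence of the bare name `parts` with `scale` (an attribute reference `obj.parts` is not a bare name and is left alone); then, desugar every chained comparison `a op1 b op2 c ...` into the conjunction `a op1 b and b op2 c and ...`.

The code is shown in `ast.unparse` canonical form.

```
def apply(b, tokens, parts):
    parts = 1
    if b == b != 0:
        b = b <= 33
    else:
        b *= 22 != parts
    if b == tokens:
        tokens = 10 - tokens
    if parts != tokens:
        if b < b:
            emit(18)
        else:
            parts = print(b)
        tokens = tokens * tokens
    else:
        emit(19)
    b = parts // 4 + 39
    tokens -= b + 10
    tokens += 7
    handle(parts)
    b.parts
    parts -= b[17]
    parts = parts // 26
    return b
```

6

Transformed code:
def apply(b, tokens, scale):
    scale = 1
    if b == b and b != 0:
        b = b <= 33
    else:
        b *= 22 != scale
    if b == tokens:
        tokens = 10 - tokens
    if scale != tokens:
        if b < b:
            emit(18)
        else:
            scale = print(b)
        tokens = tokens * tokens
    else:
        emit(19)
    b = scale // 4 + 39
    tokens -= b + 10
    tokens += 7
    handle(scale)
    b.parts
    scale -= b[17]
    scale = scale // 26
    return b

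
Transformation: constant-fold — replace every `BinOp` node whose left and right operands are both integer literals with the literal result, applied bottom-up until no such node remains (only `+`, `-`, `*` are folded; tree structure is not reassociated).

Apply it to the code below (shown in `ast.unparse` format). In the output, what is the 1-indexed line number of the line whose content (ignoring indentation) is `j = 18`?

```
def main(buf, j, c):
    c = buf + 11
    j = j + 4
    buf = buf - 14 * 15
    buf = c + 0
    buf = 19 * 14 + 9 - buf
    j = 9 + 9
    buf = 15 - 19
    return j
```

Transformed code:
def main(buf, j, c):
    c = buf + 11
    j = j + 4
    buf = buf - 210
    buf = c + 0
    buf = 275 - buf
    j = 18
    buf = -4
    return j

7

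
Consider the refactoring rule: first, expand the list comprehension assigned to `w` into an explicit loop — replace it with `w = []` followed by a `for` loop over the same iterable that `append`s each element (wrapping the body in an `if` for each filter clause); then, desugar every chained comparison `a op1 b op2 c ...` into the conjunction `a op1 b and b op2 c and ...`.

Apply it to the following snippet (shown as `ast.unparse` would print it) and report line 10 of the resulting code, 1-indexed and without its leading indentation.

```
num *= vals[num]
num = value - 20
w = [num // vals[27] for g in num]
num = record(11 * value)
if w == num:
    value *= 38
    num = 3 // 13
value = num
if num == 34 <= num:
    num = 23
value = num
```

value = num

Transformed code:
num *= vals[num]
num = value - 20
w = []
for g in num:
    w.append(num // vals[27])
num = record(11 * value)
if w == num:
    value *= 38
    num = 3 // 13
value = num
if num == 34 and 34 <= num:
    num = 23
value = num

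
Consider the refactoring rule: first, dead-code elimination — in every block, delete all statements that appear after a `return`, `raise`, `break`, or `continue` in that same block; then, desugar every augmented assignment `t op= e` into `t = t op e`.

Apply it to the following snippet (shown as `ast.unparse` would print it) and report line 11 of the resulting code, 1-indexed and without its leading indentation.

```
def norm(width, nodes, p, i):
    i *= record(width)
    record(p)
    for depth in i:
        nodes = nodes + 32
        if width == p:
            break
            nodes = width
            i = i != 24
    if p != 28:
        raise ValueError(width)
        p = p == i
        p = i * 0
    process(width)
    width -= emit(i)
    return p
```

width = width - emit(i)

Transformed code:
def norm(width, nodes, p, i):
    i = i * record(width)
    record(p)
    for depth in i:
        nodes = nodes + 32
        if width == p:
            break
    if p != 28:
        raise ValueError(width)
    process(width)
    width = width - emit(i)
    return p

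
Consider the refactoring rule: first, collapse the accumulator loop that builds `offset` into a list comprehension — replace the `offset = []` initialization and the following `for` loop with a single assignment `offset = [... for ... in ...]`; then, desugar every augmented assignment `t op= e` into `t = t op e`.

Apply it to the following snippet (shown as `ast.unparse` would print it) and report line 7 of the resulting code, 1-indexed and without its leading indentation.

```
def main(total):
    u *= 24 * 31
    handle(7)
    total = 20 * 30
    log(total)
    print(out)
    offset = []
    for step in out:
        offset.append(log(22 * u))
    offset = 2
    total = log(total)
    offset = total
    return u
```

Transformed code:
def main(total):
    u = u * (24 * 31)
    handle(7)
    total = 20 * 30
    log(total)
    print(out)
    offset = [log(22 * u) for step in out]
    offset = 2
    total = log(total)
    offset = total
    return u

offset = [log(22 * u) for step in out]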